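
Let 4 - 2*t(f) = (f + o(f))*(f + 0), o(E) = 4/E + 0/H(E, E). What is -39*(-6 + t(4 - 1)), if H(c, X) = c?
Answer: 819/2 ≈ 409.50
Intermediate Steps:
o(E) = 4/E (o(E) = 4/E + 0/E = 4/E + 0 = 4/E)
t(f) = 2 - f*(f + 4/f)/2 (t(f) = 2 - (f + 4/f)*(f + 0)/2 = 2 - (f + 4/f)*f/2 = 2 - f*(f + 4/f)/2)
-39*(-6 + t(4 - 1)) = -39*(-6 - (4 - 1)²/2) = -39*(-6 - ½*3²) = -39*(-6 - ½*9) = -39*(-6 - 9/2) = -39*(-21/2) = 819/2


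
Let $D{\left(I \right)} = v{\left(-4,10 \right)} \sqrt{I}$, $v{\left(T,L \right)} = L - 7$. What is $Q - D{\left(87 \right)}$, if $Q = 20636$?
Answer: $20636 - 3 \sqrt{87} \approx 20608.0$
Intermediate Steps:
$v{\left(T,L \right)} = -7 + L$
$D{\left(I \right)} = 3 \sqrt{I}$ ($D{\left(I \right)} = \left(-7 + 10\right) \sqrt{I} = 3 \sqrt{I}$)
$Q - D{\left(87 \right)} = 20636 - 3 \sqrt{87}$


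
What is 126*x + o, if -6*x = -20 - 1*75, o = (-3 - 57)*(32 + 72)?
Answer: -4245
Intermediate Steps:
o = -6240 (o = -60*104 = -6240)
x = 95/6 (x = -(-20 - 1*75)/6 = -(-20 - 75)/6 = -⅙*(-95) = 95/6 ≈ 15.833)
126*x + o = 126*(95/6) - 6240 = 1995 - 6240 = -4245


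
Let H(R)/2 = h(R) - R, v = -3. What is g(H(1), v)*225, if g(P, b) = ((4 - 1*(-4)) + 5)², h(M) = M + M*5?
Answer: 38025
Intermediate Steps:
h(M) = 6*M (h(M) = M + 5*M = 6*M)
H(R) = 10*R (H(R) = 2*(6*R - R) = 2*(5*R) = 10*R)
g(P, b) = 169 (g(P, b) = ((4 + 4) + 5)² = (8 + 5)² = 13² = 169)
g(H(1), v)*225 = 169*225 = 38025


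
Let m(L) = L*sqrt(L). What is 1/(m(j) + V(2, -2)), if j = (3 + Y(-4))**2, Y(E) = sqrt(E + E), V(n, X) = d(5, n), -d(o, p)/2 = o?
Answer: -I/(38*sqrt(2) + 55*I) ≈ -0.0093015 - 0.0090885*I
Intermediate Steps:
d(o, p) = -2*o
V(n, X) = -10 (V(n, X) = -2*5 = -10)
Y(E) = sqrt(2)*sqrt(E) (Y(E) = sqrt(2*E) = sqrt(2)*sqrt(E))
j = (3 + 2*I*sqrt(2))**2 (j = (3 + sqrt(2)*sqrt(-4))**2 = (3 + sqrt(2)*(2*I))**2 = (3 + 2*I*sqrt(2))**2 ≈ 1.0 + 16.971*I)
m(L) = L**(3/2)
1/(m(j) + V(2, -2)) = 1/((1 + 12*I*sqrt(2))**(3/2) - 10) = 1/(-10 + (1 + 12*I*sqrt(2))**(3/2))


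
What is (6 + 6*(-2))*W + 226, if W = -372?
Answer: 2458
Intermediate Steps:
(6 + 6*(-2))*W + 226 = (6 + 6*(-2))*(-372) + 226 = (6 - 12)*(-372) + 226 = -6*(-372) + 226 = 2232 + 226 = 2458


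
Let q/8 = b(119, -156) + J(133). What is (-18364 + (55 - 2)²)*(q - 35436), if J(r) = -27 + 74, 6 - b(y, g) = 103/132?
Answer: 5991796370/11 ≈ 5.4471e+8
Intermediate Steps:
b(y, g) = 689/132 (b(y, g) = 6 - 103/132 = 689/132)
J(r) = 47
q = 13786/33 (q = 8*(689/132 + 47) = 8*(6893/132) = 13786/33 ≈ 417.76)
(-18364 + (55 - 2)²)*(q - 35436) = (-18364 + (55 - 2)²)*(13786/33 - 35436) = (-18364 + 53²)*(-1155602/33) = (-18364 + 2809)*(-1155602/33) = -15555*(-1155602/33) = 5991796370/11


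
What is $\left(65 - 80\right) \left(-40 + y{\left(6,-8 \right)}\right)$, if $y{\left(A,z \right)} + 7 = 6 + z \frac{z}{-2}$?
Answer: $1095$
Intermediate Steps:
$y{\left(A,z \right)} = -1 - \frac{z^{2}}{2}$ ($y{\left(A,z \right)} = -7 + \left(6 + z \frac{z}{-2}\right) = -7 + \left(6 + z z \left(- \frac{1}{2}\right)\right) = -7 + \left(6 + z \left(- \frac{z}{2}\right)\right) = -7 - \left(-6 + \frac{z^{2}}{2}\right) = -1 - \frac{z^{2}}{2}$)
$\left(65 - 80\right) \left(-40 + y{\left(6,-8 \right)}\right) = \left(65 - 80\right) \left(-40 - \left(1 + \frac{\left(-8\right)^{2}}{2}\right)\right) = \left(65 - 80\right) \left(-40 - 33\right) = - 15 \left(-40 - 33\right) = \left(-15\right) \left(-73\right) = 1095$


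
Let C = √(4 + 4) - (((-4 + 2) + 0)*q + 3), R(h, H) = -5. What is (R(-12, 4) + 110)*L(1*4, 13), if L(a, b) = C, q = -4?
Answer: -1155 + 210*√2 ≈ -858.02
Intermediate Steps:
C = -11 + 2*√2 (C = √(4 + 4) - (((-4 + 2) + 0)*(-4) + 3) = √8 - ((-2 + 0)*(-4) + 3) = 2*√2 - (-2*(-4) + 3) = 2*√2 - (8 + 3) = 2*√2 - 1*11 = 2*√2 - 11 = -11 + 2*√2 ≈ -8.1716)
L(a, b) = -11 + 2*√2
(R(-12, 4) + 110)*L(1*4, 13) = (-5 + 110)*(-11 + 2*√2) = 105*(-11 + 2*√2) = -1155 + 210*√2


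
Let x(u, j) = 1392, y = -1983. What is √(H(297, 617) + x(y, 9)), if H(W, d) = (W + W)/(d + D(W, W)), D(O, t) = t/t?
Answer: 5*√591117/103 ≈ 37.322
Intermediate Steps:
D(O, t) = 1
H(W, d) = 2*W/(1 + d) (H(W, d) = (W + W)/(d + 1) = (2*W)/(1 + d) = 2*W/(1 + d))
√(H(297, 617) + x(y, 9)) = √(2*297/(1 + 617) + 1392) = √(2*297/618 + 1392) = √(2*297*(1/618) + 1392) = √(99/103 + 1392) = √(143475/103) = 5*√591117/103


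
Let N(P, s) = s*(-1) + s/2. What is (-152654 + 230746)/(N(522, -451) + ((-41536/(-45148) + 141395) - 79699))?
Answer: 1762848808/1397836709 ≈ 1.2611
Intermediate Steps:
N(P, s) = -s/2 (N(P, s) = -s + s*(½) = -s + s/2 = -s/2)
(-152654 + 230746)/(N(522, -451) + ((-41536/(-45148) + 141395) - 79699)) = (-152654 + 230746)/(-½*(-451) + ((-41536/(-45148) + 141395) - 79699)) = 78092/(451/2 + ((-41536*(-1/45148) + 141395) - 79699)) = 78092/(451/2 + ((10384/11287 + 141395) - 79699)) = 78092/(451/2 + (1595935749/11287 - 79699)) = 78092/(451/2 + 696373136/11287) = 78092/(1397836709/22574) = 78092*(22574/1397836709) = 1762848808/1397836709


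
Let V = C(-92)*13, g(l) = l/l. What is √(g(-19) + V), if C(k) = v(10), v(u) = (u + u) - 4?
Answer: √209 ≈ 14.457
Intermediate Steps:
g(l) = 1
v(u) = -4 + 2*u (v(u) = 2*u - 4 = -4 + 2*u)
C(k) = 16 (C(k) = -4 + 2*10 = -4 + 20 = 16)
V = 208 (V = 16*13 = 208)
√(g(-19) + V) = √(1 + 208) = √209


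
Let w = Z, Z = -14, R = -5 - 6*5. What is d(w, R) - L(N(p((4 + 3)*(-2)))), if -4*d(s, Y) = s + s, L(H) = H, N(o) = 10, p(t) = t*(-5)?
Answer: -3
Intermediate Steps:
p(t) = -5*t
R = -35 (R = -5 - 30 = -35)
w = -14
d(s, Y) = -s/2 (d(s, Y) = -(s + s)/4 = -s/2)
d(w, R) - L(N(p((4 + 3)*(-2)))) = -½*(-14) - 1*10 = 7 - 10 = -3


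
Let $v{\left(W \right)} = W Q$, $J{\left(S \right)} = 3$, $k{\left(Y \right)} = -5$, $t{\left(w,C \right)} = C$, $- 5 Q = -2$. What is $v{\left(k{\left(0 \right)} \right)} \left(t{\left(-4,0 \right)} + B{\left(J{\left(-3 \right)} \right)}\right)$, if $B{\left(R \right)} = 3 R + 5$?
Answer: $-28$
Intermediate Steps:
$Q = \frac{2}{5}$ ($Q = \left(- \frac{1}{5}\right) \left(-2\right) = \frac{2}{5} \approx 0.4$)
$B{\left(R \right)} = 5 + 3 R$
$v{\left(W \right)} = \frac{2 W}{5}$ ($v{\left(W \right)} = W \frac{2}{5} = \frac{2 W}{5}$)
$v{\left(k{\left(0 \right)} \right)} \left(t{\left(-4,0 \right)} + B{\left(J{\left(-3 \right)} \right)}\right) = \frac{2}{5} \left(-5\right) \left(0 + \left(5 + 3 \cdot 3\right)\right) = - 2 \left(0 + \left(5 + 9\right)\right) = - 2 \left(0 + 14\right) = \left(-2\right) 14 = -28$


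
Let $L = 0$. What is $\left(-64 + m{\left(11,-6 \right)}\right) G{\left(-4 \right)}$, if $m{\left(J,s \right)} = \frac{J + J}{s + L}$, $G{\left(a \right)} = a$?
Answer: $\frac{812}{3} \approx 270.67$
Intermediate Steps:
$m{\left(J,s \right)} = \frac{2 J}{s}$ ($m{\left(J,s \right)} = \frac{J + J}{s + 0} = \frac{2 J}{s}$)
$\left(-64 + m{\left(11,-6 \right)}\right) G{\left(-4 \right)} = \left(-64 + 2 \cdot 11 \frac{1}{-6}\right) \left(-4\right) = \left(-64 + 2 \cdot 11 \left(- \frac{1}{6}\right)\right) \left(-4\right) = \left(-64 - \frac{11}{3}\right) \left(-4\right) = \left(- \frac{203}{3}\right) \left(-4\right) = \frac{812}{3}$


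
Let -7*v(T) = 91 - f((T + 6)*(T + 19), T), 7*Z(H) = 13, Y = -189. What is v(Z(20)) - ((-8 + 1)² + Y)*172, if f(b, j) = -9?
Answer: 168460/7 ≈ 24066.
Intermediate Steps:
Z(H) = 13/7 (Z(H) = (⅐)*13 = 13/7)
v(T) = -100/7 (v(T) = -(91 - 1*(-9))/7 = -(91 + 9)/7 = -⅐*100 = -100/7)
v(Z(20)) - ((-8 + 1)² + Y)*172 = -100/7 - ((-8 + 1)² - 189)*172 = -100/7 - ((-7)² - 189)*172 = -100/7 - (49 - 189)*172 = -100/7 - (-140)*172 = -100/7 - 1*(-24080) = -100/7 + 24080 = 168460/7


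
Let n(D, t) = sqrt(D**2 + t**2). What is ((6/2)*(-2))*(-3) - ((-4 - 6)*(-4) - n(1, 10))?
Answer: -22 + sqrt(101) ≈ -11.950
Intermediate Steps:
((6/2)*(-2))*(-3) - ((-4 - 6)*(-4) - n(1, 10)) = ((6/2)*(-2))*(-3) - ((-4 - 6)*(-4) - sqrt(1**2 + 10**2)) = ((6*(1/2))*(-2))*(-3) - (-10*(-4) - sqrt(1 + 100)) = (3*(-2))*(-3) - (40 - sqrt(101)) = -6*(-3) + (-40 + sqrt(101)) = 18 + (-40 + sqrt(101)) = -22 + sqrt(101)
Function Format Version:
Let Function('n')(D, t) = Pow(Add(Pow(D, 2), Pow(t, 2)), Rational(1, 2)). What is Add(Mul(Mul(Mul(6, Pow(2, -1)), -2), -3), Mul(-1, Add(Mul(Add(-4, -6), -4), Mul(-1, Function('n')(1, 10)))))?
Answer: Add(-22, Pow(101, Rational(1, 2))) ≈ -11.950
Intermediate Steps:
Add(Mul(Mul(Mul(6, Pow(2, -1)), -2), -3), Mul(-1, Add(Mul(Add(-4, -6), -4), Mul(-1, Function('n')(1, 10))))) = Add(Mul(Mul(Mul(6, Pow(2, -1)), -2), -3), Mul(-1, Add(Mul(Add(-4, -6), -4), Mul(-1, Pow(Add(Pow(1, 2), Pow(10, 2)), Rational(1, 2)))))) = Add(Mul(Mul(Mul(6, Rational(1, 2)), -2), -3), Mul(-1, Add(Mul(-10, -4), Mul(-1, Pow(Add(1, 100), Rational(1, 2)))))) = Add(Mul(Mul(3, -2), -3), Mul(-1, Add(40, Mul(-1, Pow(101, Rational(1, 2)))))) = Add(Mul(-6, -3), Add(-40, Pow(101, Rational(1, 2)))) = Add(18, Add(-40, Pow(101, Rational(1, 2)))) = Add(-22, Pow(101, Rational(1, 2)))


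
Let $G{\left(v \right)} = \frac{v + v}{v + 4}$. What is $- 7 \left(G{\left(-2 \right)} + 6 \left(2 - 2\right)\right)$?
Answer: $14$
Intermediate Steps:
$G{\left(v \right)} = \frac{2 v}{4 + v}$
$- 7 \left(G{\left(-2 \right)} + 6 \left(2 - 2\right)\right) = - 7 \left(2 \left(-2\right) \frac{1}{4 - 2} + 6 \left(2 - 2\right)\right) = - 7 \left(2 \left(-2\right) \frac{1}{2} + 6 \cdot 0\right) = - 7 \left(2 \left(-2\right) \frac{1}{2} + 0\right) = - 7 \left(-2 + 0\right) = \left(-7\right) \left(-2\right) = 14$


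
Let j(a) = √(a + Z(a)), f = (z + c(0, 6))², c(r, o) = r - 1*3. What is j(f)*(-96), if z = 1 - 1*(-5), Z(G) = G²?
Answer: -288*√10 ≈ -910.74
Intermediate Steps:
c(r, o) = -3 + r (c(r, o) = r - 3 = -3 + r)
z = 6 (z = 1 + 5 = 6)
f = 9 (f = (6 + (-3 + 0))² = (6 - 3)² = 3² = 9)
j(a) = √(a + a²)
j(f)*(-96) = √(9*(1 + 9))*(-96) = √(9*10)*(-96) = √90*(-96) = (3*√10)*(-96) = -288*√10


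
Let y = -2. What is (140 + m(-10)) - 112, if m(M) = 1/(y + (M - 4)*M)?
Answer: 3865/138 ≈ 28.007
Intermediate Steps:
m(M) = 1/(-2 + M*(-4 + M)) (m(M) = 1/(-2 + (M - 4)*M) = 1/(-2 + (-4 + M)*M) = 1/(-2 + M*(-4 + M)))
(140 + m(-10)) - 112 = (140 + 1/(-2 + (-10)² - 4*(-10))) - 112 = (140 + 1/(-2 + 100 + 40)) - 112 = (140 + 1/138) - 112 = 19321/138 - 112 = 3865/138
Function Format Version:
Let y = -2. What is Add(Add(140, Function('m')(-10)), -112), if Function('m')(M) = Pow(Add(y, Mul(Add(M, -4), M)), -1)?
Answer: Rational(3865, 138) ≈ 28.007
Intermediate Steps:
Function('m')(M) = Pow(Add(-2, Mul(M, Add(-4, M))), -1) (Function('m')(M) = Pow(Add(-2, Mul(Add(M, -4), M)), -1) = Pow(Add(-2, Mul(Add(-4, M), M)), -1) = Pow(Add(-2, Mul(M, Add(-4, M))), -1))
Add(Add(140, Function('m')(-10)), -112) = Add(Add(140, Pow(Add(-2, Pow(-10, 2), Mul(-4, -10)), -1)), -112) = Add(Add(140, Pow(Add(-2, 100, 40), -1)), -112) = Add(Add(140, Pow(138, -1)), -112) = Add(Add(140, Rational(1, 138)), -112) = Add(Rational(19321, 138), -112) = Rational(3865, 138)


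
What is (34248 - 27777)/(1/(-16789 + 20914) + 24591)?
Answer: 26692875/101437876 ≈ 0.26314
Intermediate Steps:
(34248 - 27777)/(1/(-16789 + 20914) + 24591) = 6471/(1/4125 + 24591) = 6471/(101437876/4125) = 6471*(4125/101437876) = 26692875/101437876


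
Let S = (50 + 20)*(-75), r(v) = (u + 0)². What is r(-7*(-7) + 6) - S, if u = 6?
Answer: 5286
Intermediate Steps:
r(v) = 36 (r(v) = (6 + 0)² = 6² = 36)
S = -5250 (S = 70*(-75) = -5250)
r(-7*(-7) + 6) - S = 36 - 1*(-5250) = 36 + 5250 = 5286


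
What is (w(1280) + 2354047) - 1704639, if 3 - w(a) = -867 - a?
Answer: 651558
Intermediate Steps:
w(a) = 870 + a (w(a) = 3 - (-867 - a) = 3 + (867 + a) = 870 + a)
(w(1280) + 2354047) - 1704639 = ((870 + 1280) + 2354047) - 1704639 = (2150 + 2354047) - 1704639 = 2356197 - 1704639 = 651558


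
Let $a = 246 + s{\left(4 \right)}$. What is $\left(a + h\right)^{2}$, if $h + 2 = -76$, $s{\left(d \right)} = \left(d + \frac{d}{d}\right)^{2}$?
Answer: $37249$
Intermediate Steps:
$s{\left(d \right)} = \left(1 + d\right)^{2}$ ($s{\left(d \right)} = \left(d + 1\right)^{2} = \left(1 + d\right)^{2}$)
$h = -78$ ($h = -2 - 76 = -78$)
$a = 271$ ($a = 246 + \left(1 + 4\right)^{2} = 246 + 5^{2} = 246 + 25 = 271$)
$\left(a + h\right)^{2} = \left(271 - 78\right)^{2} = 193^{2} = 37249$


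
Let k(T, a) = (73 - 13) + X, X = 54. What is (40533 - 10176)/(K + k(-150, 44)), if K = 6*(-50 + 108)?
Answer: 10119/154 ≈ 65.708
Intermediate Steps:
K = 348 (K = 6*58 = 348)
k(T, a) = 114 (k(T, a) = (73 - 13) + 54 = 60 + 54 = 114)
(40533 - 10176)/(K + k(-150, 44)) = (40533 - 10176)/(348 + 114) = 30357/462 = 30357*(1/462) = 10119/154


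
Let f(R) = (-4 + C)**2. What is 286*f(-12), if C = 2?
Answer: 1144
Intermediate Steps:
f(R) = 4 (f(R) = (-4 + 2)**2 = (-2)**2 = 4)
286*f(-12) = 286*4 = 1144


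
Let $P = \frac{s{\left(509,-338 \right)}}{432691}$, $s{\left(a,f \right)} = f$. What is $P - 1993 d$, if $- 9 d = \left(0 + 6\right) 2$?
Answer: $\frac{3449411638}{1298073} \approx 2657.3$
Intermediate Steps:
$d = - \frac{4}{3}$ ($d = - \frac{\left(0 + 6\right) 2}{9} = - \frac{6 \cdot 2}{9} = \left(- \frac{1}{9}\right) 12 = - \frac{4}{3} \approx -1.3333$)
$P = - \frac{338}{432691} \approx -0.00078116$
$P - 1993 d = - \frac{338}{432691} - - \frac{7972}{3} = - \frac{338}{432691} + \frac{7972}{3} = \frac{3449411638}{1298073}$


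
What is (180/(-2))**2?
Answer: 8100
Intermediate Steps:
(180/(-2))**2 = (180*(-1/2))**2 = (-90)**2 = 8100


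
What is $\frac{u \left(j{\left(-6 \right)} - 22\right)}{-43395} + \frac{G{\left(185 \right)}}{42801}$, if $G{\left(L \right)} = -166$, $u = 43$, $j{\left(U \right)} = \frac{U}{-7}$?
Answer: $\frac{2242026}{131327735} \approx 0.017072$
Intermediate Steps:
$j{\left(U \right)} = - \frac{U}{7}$ ($j{\left(U \right)} = U \left(- \frac{1}{7}\right) = - \frac{U}{7}$)
$\frac{u \left(j{\left(-6 \right)} - 22\right)}{-43395} + \frac{G{\left(185 \right)}}{42801} = \frac{43 \left(\left(- \frac{1}{7}\right) \left(-6\right) - 22\right)}{-43395} - \frac{166}{42801} = 43 \left(\frac{6}{7} - 22\right) \left(- \frac{1}{43395}\right) - \frac{166}{42801} = 43 \left(- \frac{148}{7}\right) \left(- \frac{1}{43395}\right) - \frac{166}{42801} = \left(- \frac{6364}{7}\right) \left(- \frac{1}{43395}\right) - \frac{166}{42801} = \frac{6364}{303765} - \frac{166}{42801} = \frac{2242026}{131327735}$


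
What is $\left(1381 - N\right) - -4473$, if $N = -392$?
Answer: $6246$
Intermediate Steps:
$\left(1381 - N\right) - -4473 = \left(1381 - -392\right) - -4473 = \left(1381 + 392\right) + 4473 = 1773 + 4473 = 6246$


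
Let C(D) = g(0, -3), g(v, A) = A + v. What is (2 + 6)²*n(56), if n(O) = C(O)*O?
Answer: -10752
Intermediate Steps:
C(D) = -3 (C(D) = -3 + 0 = -3)
n(O) = -3*O
(2 + 6)²*n(56) = (2 + 6)²*(-3*56) = 8²*(-168) = 64*(-168) = -10752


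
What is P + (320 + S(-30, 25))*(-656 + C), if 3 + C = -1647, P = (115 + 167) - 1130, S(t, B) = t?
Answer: -669588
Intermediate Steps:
P = -848 (P = 282 - 1130 = -848)
C = -1650 (C = -3 - 1647 = -1650)
P + (320 + S(-30, 25))*(-656 + C) = -848 + (320 - 30)*(-656 - 1650) = -848 + 290*(-2306) = -848 - 668740 = -669588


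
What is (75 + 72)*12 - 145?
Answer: 1619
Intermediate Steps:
(75 + 72)*12 - 145 = 147*12 - 145 = 1764 - 145 = 1619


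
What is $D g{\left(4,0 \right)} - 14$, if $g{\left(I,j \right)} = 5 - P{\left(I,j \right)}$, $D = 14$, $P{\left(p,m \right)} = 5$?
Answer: $-14$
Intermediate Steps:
$g{\left(I,j \right)} = 0$ ($g{\left(I,j \right)} = 5 - 5 = 0$)
$D g{\left(4,0 \right)} - 14 = 14 \cdot 0 - 14 = 0 - 14 = -14$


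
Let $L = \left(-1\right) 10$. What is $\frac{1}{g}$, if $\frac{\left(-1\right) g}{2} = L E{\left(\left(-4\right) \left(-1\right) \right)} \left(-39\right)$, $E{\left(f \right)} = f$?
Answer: $- \frac{1}{3120} \approx -0.00032051$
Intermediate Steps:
$L = -10$
$g = -3120$ ($g = - 2 - 10 \left(\left(-4\right) \left(-1\right)\right) \left(-39\right) = - 2 \left(-10\right) 4 \left(-39\right) = - 2 \left(\left(-40\right) \left(-39\right)\right) = \left(-2\right) 1560 = -3120$)
$\frac{1}{g} = \frac{1}{-3120} = - \frac{1}{3120}$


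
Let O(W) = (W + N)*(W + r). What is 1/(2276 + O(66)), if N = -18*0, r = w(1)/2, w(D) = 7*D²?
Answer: 1/6863 ≈ 0.00014571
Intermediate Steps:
r = 7/2 (r = (7*1²)/2 = (7*1)*(½) = 7*(½) = 7/2 ≈ 3.5000)
N = 0
O(W) = W*(7/2 + W) (O(W) = (W + 0)*(W + 7/2) = W*(7/2 + W))
1/(2276 + O(66)) = 1/(2276 + (½)*66*(7 + 2*66)) = 1/(2276 + (½)*66*(7 + 132)) = 1/(2276 + (½)*66*139) = 1/(2276 + 4587) = 1/6863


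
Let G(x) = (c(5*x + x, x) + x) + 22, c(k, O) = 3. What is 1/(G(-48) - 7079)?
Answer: -1/7102 ≈ -0.00014081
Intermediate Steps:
G(x) = 25 + x (G(x) = (3 + x) + 22 = 25 + x)
1/(G(-48) - 7079) = 1/((25 - 48) - 7079) = 1/(-23 - 7079) = 1/(-7102) = -1/7102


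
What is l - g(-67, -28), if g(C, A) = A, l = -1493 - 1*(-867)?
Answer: -598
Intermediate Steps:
l = -626 (l = -1493 + 867 = -626)
l - g(-67, -28) = -626 - 1*(-28) = -626 + 28 = -598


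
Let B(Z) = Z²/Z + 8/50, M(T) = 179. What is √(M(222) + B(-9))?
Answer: √4254/5 ≈ 13.045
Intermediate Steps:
B(Z) = 4/25 + Z (B(Z) = Z + 8*(1/50) = Z + 4/25 = 4/25 + Z)
√(M(222) + B(-9)) = √(179 + (4/25 - 9)) = √(179 - 221/25) = √(4254/25) = √4254/5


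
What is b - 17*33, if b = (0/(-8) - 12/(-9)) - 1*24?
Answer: -1751/3 ≈ -583.67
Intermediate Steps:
b = -68/3 (b = (0*(-1/8) - 12*(-1/9)) - 24 = (0 + 4/3) - 24 = 4/3 - 24 = -68/3 ≈ -22.667)
b - 17*33 = -68/3 - 17*33 = -68/3 - 561 = -1751/3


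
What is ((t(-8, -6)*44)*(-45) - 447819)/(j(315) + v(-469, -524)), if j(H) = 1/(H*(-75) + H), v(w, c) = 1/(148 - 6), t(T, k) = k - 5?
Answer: -352549402695/5792 ≈ -6.0868e+7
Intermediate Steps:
t(T, k) = -5 + k
v(w, c) = 1/142
j(H) = -1/(74*H) (j(H) = 1/(-75*H + H) = 1/(-74*H) = -1/(74*H))
((t(-8, -6)*44)*(-45) - 447819)/(j(315) + v(-469, -524)) = (((-5 - 6)*44)*(-45) - 447819)/(-1/74/315 + 1/142) = (-11*44*(-45) - 447819)/(-1/74*1/315 + 1/142) = (-484*(-45) - 447819)/(-1/23310 + 1/142) = (21780 - 447819)/(5792/827505) = -426039*827505/5792 = -352549402695/5792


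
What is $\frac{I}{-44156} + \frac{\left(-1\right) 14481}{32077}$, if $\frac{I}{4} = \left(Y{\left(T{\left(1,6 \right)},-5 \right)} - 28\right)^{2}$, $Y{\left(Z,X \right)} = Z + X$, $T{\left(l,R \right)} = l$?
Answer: $- \frac{192702607}{354098003} \approx -0.54421$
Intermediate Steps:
$Y{\left(Z,X \right)} = X + Z$
$I = 4096$ ($I = 4 \left(\left(-5 + 1\right) - 28\right)^{2} = 4 \left(-4 - 28\right)^{2} = 4 \left(-32\right)^{2} = 4 \cdot 1024 = 4096$)
$\frac{I}{-44156} + \frac{\left(-1\right) 14481}{32077} = \frac{4096}{-44156} + \frac{\left(-1\right) 14481}{32077} = 4096 \left(- \frac{1}{44156}\right) - \frac{14481}{32077} = - \frac{1024}{11039} - \frac{14481}{32077} = - \frac{192702607}{354098003}$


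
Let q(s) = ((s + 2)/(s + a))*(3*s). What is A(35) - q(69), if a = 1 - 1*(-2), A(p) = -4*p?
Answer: -2753/8 ≈ -344.13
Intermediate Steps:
a = 3 (a = 1 + 2 = 3)
q(s) = 3*s*(2 + s)/(3 + s) (q(s) = ((s + 2)/(s + 3))*(3*s) = ((2 + s)/(3 + s))*(3*s) = 3*s*(2 + s)/(3 + s))
A(35) - q(69) = -4*35 - 3*69*(2 + 69)/(3 + 69) = -140 - 3*69*71/72 = -140 - 1*1633/8 = -140 - 1633/8 = -2753/8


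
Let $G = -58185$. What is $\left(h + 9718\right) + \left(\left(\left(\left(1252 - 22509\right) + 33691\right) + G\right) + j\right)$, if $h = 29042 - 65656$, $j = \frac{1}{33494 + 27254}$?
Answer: $- \frac{4413159955}{60748} \approx -72647.0$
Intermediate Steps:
$j = \frac{1}{60748} \approx 1.6461 \cdot 10^{-5}$
$h = -36614$ ($h = 29042 - 65656 = -36614$)
$\left(h + 9718\right) + \left(\left(\left(\left(1252 - 22509\right) + 33691\right) + G\right) + j\right) = \left(-36614 + 9718\right) + \left(\left(\left(\left(1252 - 22509\right) + 33691\right) - 58185\right) + \frac{1}{60748}\right) = -26896 + \left(\left(\left(-21257 + 33691\right) - 58185\right) + \frac{1}{60748}\right) = -26896 + \left(\left(12434 - 58185\right) + \frac{1}{60748}\right) = -26896 + \left(-45751 + \frac{1}{60748}\right) = -26896 - \frac{2779281747}{60748} = - \frac{4413159955}{60748}$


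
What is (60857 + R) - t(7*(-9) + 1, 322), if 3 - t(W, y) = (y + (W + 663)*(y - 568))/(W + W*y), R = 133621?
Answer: 1947351937/10013 ≈ 1.9448e+5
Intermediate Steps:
t(W, y) = 3 - (y + (-568 + y)*(663 + W))/(W + W*y) (t(W, y) = 3 - (y + (W + 663)*(y - 568))/(W + W*y) = 3 - (y + (663 + W)*(-568 + y))/(W + W*y) = 3 - (y + (-568 + y)*(663 + W))/(W + W*y))
(60857 + R) - t(7*(-9) + 1, 322) = (60857 + 133621) - (376584 - 664*322 + 571*(7*(-9) + 1) + 2*(7*(-9) + 1)*322)/((7*(-9) + 1)*(1 + 322)) = 194478 - (376584 - 213808 + 571*(-63 + 1) + 2*(-63 + 1)*322)/((-63 + 1)*323) = 194478 - (376584 - 213808 + 571*(-62) + 2*(-62)*322)/((-62)*323) = 194478 - (-1)*(376584 - 213808 - 35402 - 39928)/(62*323) = 194478 - (-1)*87446/(62*323) = 194478 - 1*(-43723/10013) = 194478 + 43723/10013 = 1947351937/10013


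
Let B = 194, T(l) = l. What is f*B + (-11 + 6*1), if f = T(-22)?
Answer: -4273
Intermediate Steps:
f = -22
f*B + (-11 + 6*1) = -22*194 + (-11 + 6*1) = -4268 + (-11 + 6) = -4268 - 5 = -4273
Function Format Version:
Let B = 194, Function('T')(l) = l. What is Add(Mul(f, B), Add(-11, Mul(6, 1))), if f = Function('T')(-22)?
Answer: -4273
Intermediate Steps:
f = -22
Add(Mul(f, B), Add(-11, Mul(6, 1))) = Add(Mul(-22, 194), Add(-11, Mul(6, 1))) = Add(-4268, Add(-11, 6)) = Add(-4268, -5) = -4273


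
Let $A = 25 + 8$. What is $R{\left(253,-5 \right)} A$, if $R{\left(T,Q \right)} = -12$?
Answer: $-396$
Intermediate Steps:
$A = 33$
$R{\left(253,-5 \right)} A = \left(-12\right) 33 = -396$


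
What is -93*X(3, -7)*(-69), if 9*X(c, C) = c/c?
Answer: 713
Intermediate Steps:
X(c, C) = ⅑ (X(c, C) = (c/c)/9 = (⅑)*1 = ⅑)
-93*X(3, -7)*(-69) = -93*⅑*(-69) = -31/3*(-69) = 713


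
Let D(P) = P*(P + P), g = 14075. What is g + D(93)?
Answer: 31373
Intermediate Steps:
D(P) = 2*P**2 (D(P) = P*(2*P) = 2*P**2)
g + D(93) = 14075 + 2*93**2 = 14075 + 2*8649 = 14075 + 17298 = 31373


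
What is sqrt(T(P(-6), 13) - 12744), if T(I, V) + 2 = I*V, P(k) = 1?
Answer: I*sqrt(12733) ≈ 112.84*I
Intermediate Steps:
T(I, V) = -2 + I*V
sqrt(T(P(-6), 13) - 12744) = sqrt((-2 + 1*13) - 12744) = sqrt((-2 + 13) - 12744) = sqrt(11 - 12744) = sqrt(-12733) = I*sqrt(12733)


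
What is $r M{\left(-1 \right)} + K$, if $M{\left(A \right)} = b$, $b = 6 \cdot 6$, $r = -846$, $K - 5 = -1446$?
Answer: $-31897$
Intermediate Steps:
$K = -1441$ ($K = 5 - 1446 = -1441$)
$b = 36$
$M{\left(A \right)} = 36$
$r M{\left(-1 \right)} + K = \left(-846\right) 36 - 1441 = -30456 - 1441 = -31897$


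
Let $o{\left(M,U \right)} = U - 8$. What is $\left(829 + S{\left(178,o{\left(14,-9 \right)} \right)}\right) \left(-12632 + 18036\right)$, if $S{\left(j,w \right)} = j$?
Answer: $5441828$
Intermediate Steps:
$o{\left(M,U \right)} = -8 + U$ ($o{\left(M,U \right)} = U - 8 = -8 + U$)
$\left(829 + S{\left(178,o{\left(14,-9 \right)} \right)}\right) \left(-12632 + 18036\right) = \left(829 + 178\right) \left(-12632 + 18036\right) = 1007 \cdot 5404 = 5441828$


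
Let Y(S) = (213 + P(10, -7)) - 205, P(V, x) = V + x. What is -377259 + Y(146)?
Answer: -377248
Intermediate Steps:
Y(S) = 11 (Y(S) = (213 + (10 - 7)) - 205 = (213 + 3) - 205 = 216 - 205 = 11)
-377259 + Y(146) = -377259 + 11 = -377248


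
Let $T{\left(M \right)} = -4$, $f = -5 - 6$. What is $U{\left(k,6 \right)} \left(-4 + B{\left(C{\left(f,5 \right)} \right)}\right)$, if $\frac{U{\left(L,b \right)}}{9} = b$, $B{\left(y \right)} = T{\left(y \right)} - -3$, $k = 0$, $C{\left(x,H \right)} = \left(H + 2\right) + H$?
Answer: $-270$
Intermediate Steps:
$f = -11$ ($f = -5 - 6 = -11$)
$C{\left(x,H \right)} = 2 + 2 H$ ($C{\left(x,H \right)} = \left(2 + H\right) + H = 2 + 2 H$)
$B{\left(y \right)} = -1$ ($B{\left(y \right)} = -4 - -3 = -4 + 3 = -1$)
$U{\left(L,b \right)} = 9 b$
$U{\left(k,6 \right)} \left(-4 + B{\left(C{\left(f,5 \right)} \right)}\right) = 9 \cdot 6 \left(-4 - 1\right) = 54 \left(-5\right) = -270$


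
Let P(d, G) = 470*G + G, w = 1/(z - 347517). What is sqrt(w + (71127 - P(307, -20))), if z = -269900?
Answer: sqrt(30704818602785866)/617417 ≈ 283.81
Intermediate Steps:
w = -1/617417 (w = 1/(-269900 - 347517) = 1/(-617417) = -1/617417 ≈ -1.6196e-6)
P(d, G) = 471*G
sqrt(w + (71127 - P(307, -20))) = sqrt(-1/617417 + (71127 - 471*(-20))) = sqrt(-1/617417 + (71127 - 1*(-9420))) = sqrt(-1/617417 + (71127 + 9420)) = sqrt(-1/617417 + 80547) = sqrt(49731087098/617417) = sqrt(30704818602785866)/617417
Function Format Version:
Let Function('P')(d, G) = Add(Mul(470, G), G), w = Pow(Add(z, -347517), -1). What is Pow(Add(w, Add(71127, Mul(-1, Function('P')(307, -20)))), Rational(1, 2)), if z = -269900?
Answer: Mul(Rational(1, 617417), Pow(30704818602785866, Rational(1, 2))) ≈ 283.81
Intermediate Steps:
w = Rational(-1, 617417) (w = Pow(Add(-269900, -347517), -1) = Pow(-617417, -1) = Rational(-1, 617417) ≈ -1.6196e-6)
Function('P')(d, G) = Mul(471, G)
Pow(Add(w, Add(71127, Mul(-1, Function('P')(307, -20)))), Rational(1, 2)) = Pow(Add(Rational(-1, 617417), Add(71127, Mul(-1, Mul(471, -20)))), Rational(1, 2)) = Pow(Add(Rational(-1, 617417), Add(71127, Mul(-1, -9420))), Rational(1, 2)) = Pow(Add(Rational(-1, 617417), Add(71127, 9420)), Rational(1, 2)) = Pow(Add(Rational(-1, 617417), 80547), Rational(1, 2)) = Pow(Rational(49731087098, 617417), Rational(1, 2)) = Mul(Rational(1, 617417), Pow(30704818602785866, Rational(1, 2)))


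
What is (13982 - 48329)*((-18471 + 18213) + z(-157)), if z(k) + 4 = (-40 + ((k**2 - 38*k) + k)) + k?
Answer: -1030375653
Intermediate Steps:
z(k) = -44 + k**2 - 36*k (z(k) = -4 + ((-40 + ((k**2 - 38*k) + k)) + k) = -4 + ((-40 + (k**2 - 37*k)) + k) = -4 + ((-40 + k**2 - 37*k) + k) = -4 + (-40 + k**2 - 36*k) = -44 + k**2 - 36*k)
(13982 - 48329)*((-18471 + 18213) + z(-157)) = (13982 - 48329)*((-18471 + 18213) + (-44 + (-157)**2 - 36*(-157))) = -34347*(-258 + (-44 + 24649 + 5652)) = -34347*(-258 + 30257) = -34347*29999 = -1030375653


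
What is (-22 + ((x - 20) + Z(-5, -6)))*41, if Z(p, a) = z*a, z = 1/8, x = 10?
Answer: -5371/4 ≈ -1342.8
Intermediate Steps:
z = ⅛ ≈ 0.12500
Z(p, a) = a/8
(-22 + ((x - 20) + Z(-5, -6)))*41 = (-22 + ((10 - 20) + (⅛)*(-6)))*41 = (-22 + (-10 - ¾))*41 = (-22 - 43/4)*41 = -131/4*41 = -5371/4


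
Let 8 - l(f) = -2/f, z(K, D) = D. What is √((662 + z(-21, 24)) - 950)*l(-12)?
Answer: 47*I*√66/3 ≈ 127.28*I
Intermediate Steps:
l(f) = 8 + 2/f (l(f) = 8 - (-2)/f = 8 + 2/f)
√((662 + z(-21, 24)) - 950)*l(-12) = √((662 + 24) - 950)*(8 + 2/(-12)) = √(686 - 950)*(8 + 2*(-1/12)) = √(-264)*(8 - ⅙) = (2*I*√66)*(47/6) = 47*I*√66/3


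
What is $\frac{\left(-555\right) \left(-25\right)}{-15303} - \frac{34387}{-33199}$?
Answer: $\frac{21862712}{169348099} \approx 0.1291$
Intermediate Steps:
$\frac{\left(-555\right) \left(-25\right)}{-15303} - \frac{34387}{-33199} = 13875 \left(- \frac{1}{15303}\right) - - \frac{34387}{33199} = - \frac{4625}{5101} + \frac{34387}{33199} = \frac{21862712}{169348099}$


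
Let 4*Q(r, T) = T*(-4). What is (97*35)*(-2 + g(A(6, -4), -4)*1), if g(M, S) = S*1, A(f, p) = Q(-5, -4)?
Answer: -20370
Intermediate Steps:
Q(r, T) = -T (Q(r, T) = (T*(-4))/4 = (-4*T)/4 = -T)
A(f, p) = 4 (A(f, p) = -1*(-4) = 4)
g(M, S) = S
(97*35)*(-2 + g(A(6, -4), -4)*1) = (97*35)*(-2 - 4*1) = 3395*(-2 - 4) = 3395*(-6) = -20370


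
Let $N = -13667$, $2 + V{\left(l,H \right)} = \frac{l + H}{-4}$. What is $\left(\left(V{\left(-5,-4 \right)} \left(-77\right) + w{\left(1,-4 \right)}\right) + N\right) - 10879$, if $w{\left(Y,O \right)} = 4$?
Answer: $- \frac{98245}{4} \approx -24561.0$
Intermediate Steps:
$V{\left(l,H \right)} = -2 - \frac{H}{4} - \frac{l}{4}$ ($V{\left(l,H \right)} = -2 + \frac{l + H}{-4} = -2 + \left(H + l\right) \left(- \frac{1}{4}\right) = -2 - \left(\frac{H}{4} + \frac{l}{4}\right) = -2 - \frac{H}{4} - \frac{l}{4}$)
$\left(\left(V{\left(-5,-4 \right)} \left(-77\right) + w{\left(1,-4 \right)}\right) + N\right) - 10879 = \left(\left(\left(-2 - -1 - - \frac{5}{4}\right) \left(-77\right) + 4\right) - 13667\right) - 10879 = \left(\left(\left(-2 + 1 + \frac{5}{4}\right) \left(-77\right) + 4\right) - 13667\right) - 10879 = \left(\left(\frac{1}{4} \left(-77\right) + 4\right) - 13667\right) - 10879 = \left(\left(- \frac{77}{4} + 4\right) - 13667\right) - 10879 = \left(- \frac{61}{4} - 13667\right) - 10879 = - \frac{54729}{4} - 10879 = - \frac{98245}{4}$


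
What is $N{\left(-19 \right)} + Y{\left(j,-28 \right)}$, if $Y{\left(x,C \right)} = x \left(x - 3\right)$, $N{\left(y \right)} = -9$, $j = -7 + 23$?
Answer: $199$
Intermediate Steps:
$j = 16$
$Y{\left(x,C \right)} = x \left(-3 + x\right)$
$N{\left(-19 \right)} + Y{\left(j,-28 \right)} = -9 + 16 \left(-3 + 16\right) = -9 + 16 \cdot 13 = -9 + 208 = 199$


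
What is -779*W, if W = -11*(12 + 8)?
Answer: 171380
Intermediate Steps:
W = -220 (W = -11*20 = -220)
-779*W = -779*(-220) = 171380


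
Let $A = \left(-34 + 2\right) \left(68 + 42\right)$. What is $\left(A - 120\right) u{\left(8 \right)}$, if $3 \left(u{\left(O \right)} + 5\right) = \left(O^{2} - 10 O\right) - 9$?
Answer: $\frac{145600}{3} \approx 48533.0$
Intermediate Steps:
$A = -3520$ ($A = \left(-32\right) 110 = -3520$)
$u{\left(O \right)} = -8 - \frac{10 O}{3} + \frac{O^{2}}{3}$ ($u{\left(O \right)} = -5 + \frac{\left(O^{2} - 10 O\right) - 9}{3} = -5 + \frac{-9 + O^{2} - 10 O}{3} = -5 - \left(3 - \frac{O^{2}}{3} + \frac{10 O}{3}\right) = -8 - \frac{10 O}{3} + \frac{O^{2}}{3}$)
$\left(A - 120\right) u{\left(8 \right)} = \left(-3520 - 120\right) \left(-8 - \frac{80}{3} + \frac{8^{2}}{3}\right) = - 3640 \left(-8 - \frac{80}{3} + \frac{1}{3} \cdot 64\right) = - 3640 \left(-8 - \frac{80}{3} + \frac{64}{3}\right) = \left(-3640\right) \left(- \frac{40}{3}\right) = \frac{145600}{3}$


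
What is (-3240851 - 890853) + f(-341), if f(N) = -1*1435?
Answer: -4133139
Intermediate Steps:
f(N) = -1435
(-3240851 - 890853) + f(-341) = (-3240851 - 890853) - 1435 = -4131704 - 1435 = -4133139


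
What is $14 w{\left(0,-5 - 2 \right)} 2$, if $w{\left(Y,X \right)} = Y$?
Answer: $0$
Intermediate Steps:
$14 w{\left(0,-5 - 2 \right)} 2 = 14 \cdot 0 \cdot 2 = 0 \cdot 2 = 0$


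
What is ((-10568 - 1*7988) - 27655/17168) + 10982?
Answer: -130058087/17168 ≈ -7575.6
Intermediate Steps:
((-10568 - 1*7988) - 27655/17168) + 10982 = ((-10568 - 7988) - 27655*1/17168) + 10982 = (-18556 - 27655/17168) + 10982 = -318597063/17168 + 10982 = -130058087/17168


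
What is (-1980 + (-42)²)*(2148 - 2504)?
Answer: 76896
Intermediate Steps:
(-1980 + (-42)²)*(2148 - 2504) = (-1980 + 1764)*(-356) = -216*(-356) = 76896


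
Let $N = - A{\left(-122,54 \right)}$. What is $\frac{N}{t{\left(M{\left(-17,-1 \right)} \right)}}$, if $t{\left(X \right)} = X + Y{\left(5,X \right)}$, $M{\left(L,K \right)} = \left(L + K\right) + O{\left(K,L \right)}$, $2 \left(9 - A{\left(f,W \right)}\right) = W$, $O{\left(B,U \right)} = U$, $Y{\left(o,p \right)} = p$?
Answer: $- \frac{9}{35} \approx -0.25714$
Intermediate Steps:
$A{\left(f,W \right)} = 9 - \frac{W}{2}$
$M{\left(L,K \right)} = K + 2 L$ ($M{\left(L,K \right)} = \left(L + K\right) + L = \left(K + L\right) + L = K + 2 L$)
$t{\left(X \right)} = 2 X$ ($t{\left(X \right)} = X + X = 2 X$)
$N = 18$ ($N = - (9 - 27) = \left(-1\right) \left(-18\right) = 18$)
$\frac{N}{t{\left(M{\left(-17,-1 \right)} \right)}} = \frac{18}{2 \left(-1 + 2 \left(-17\right)\right)} = \frac{18}{2 \left(-1 - 34\right)} = \frac{18}{2 \left(-35\right)} = \frac{18}{-70} = 18 \left(- \frac{1}{70}\right) = - \frac{9}{35}$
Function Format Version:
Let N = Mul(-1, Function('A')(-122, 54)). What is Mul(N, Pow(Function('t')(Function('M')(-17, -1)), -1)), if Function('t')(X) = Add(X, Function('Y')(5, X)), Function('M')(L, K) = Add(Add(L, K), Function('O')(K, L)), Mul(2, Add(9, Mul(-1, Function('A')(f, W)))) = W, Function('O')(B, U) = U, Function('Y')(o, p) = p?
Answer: Rational(-9, 35) ≈ -0.25714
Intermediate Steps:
Function('A')(f, W) = Add(9, Mul(Rational(-1, 2), W))
Function('M')(L, K) = Add(K, Mul(2, L)) (Function('M')(L, K) = Add(Add(L, K), L) = Add(Add(K, L), L) = Add(K, Mul(2, L)))
Function('t')(X) = Mul(2, X) (Function('t')(X) = Add(X, X) = Mul(2, X))
N = 18 (N = Mul(-1, Add(9, Mul(Rational(-1, 2), 54))) = Mul(-1, Add(9, -27)) = Mul(-1, -18) = 18)
Mul(N, Pow(Function('t')(Function('M')(-17, -1)), -1)) = Mul(18, Pow(Mul(2, Add(-1, Mul(2, -17))), -1)) = Mul(18, Pow(Mul(2, Add(-1, -34)), -1)) = Mul(18, Pow(Mul(2, -35), -1)) = Mul(18, Pow(-70, -1)) = Mul(18, Rational(-1, 70)) = Rational(-9, 35)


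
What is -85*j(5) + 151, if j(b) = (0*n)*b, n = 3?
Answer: 151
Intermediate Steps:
j(b) = 0 (j(b) = (0*3)*b = 0*b = 0)
-85*j(5) + 151 = -85*0 + 151 = 0 + 151 = 151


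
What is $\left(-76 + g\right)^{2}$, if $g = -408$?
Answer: $234256$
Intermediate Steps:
$\left(-76 + g\right)^{2} = \left(-76 - 408\right)^{2} = \left(-484\right)^{2} = 234256$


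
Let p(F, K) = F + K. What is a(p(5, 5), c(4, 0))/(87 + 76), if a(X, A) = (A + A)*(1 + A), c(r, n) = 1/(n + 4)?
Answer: 5/1304 ≈ 0.0038344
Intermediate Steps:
c(r, n) = 1/(4 + n)
a(X, A) = 2*A*(1 + A) (a(X, A) = (2*A)*(1 + A) = 2*A*(1 + A))
a(p(5, 5), c(4, 0))/(87 + 76) = (2*(1 + 1/(4 + 0))/(4 + 0))/(87 + 76) = (2*(1 + 1/4)/4)/163 = (2*(¼)*(1 + ¼))/163 = (2*(¼)*(5/4))/163 = (1/163)*(5/8) = 5/1304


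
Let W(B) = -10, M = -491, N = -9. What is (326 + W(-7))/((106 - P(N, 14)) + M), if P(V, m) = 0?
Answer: -316/385 ≈ -0.82078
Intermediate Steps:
(326 + W(-7))/((106 - P(N, 14)) + M) = (326 - 10)/((106 - 1*0) - 491) = 316/((106 + 0) - 491) = 316/(106 - 491) = 316/(-385) = 316*(-1/385) = -316/385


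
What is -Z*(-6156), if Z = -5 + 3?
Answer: -12312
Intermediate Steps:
Z = -2
-Z*(-6156) = -1*(-2)*(-6156) = 2*(-6156) = -12312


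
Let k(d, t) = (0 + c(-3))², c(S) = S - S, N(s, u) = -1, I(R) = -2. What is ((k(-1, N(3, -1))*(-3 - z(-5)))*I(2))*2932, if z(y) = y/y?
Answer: 0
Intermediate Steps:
c(S) = 0
z(y) = 1
k(d, t) = 0 (k(d, t) = (0 + 0)² = 0² = 0)
((k(-1, N(3, -1))*(-3 - z(-5)))*I(2))*2932 = ((0*(-3 - 1*1))*(-2))*2932 = ((0*(-3 - 1))*(-2))*2932 = ((0*(-4))*(-2))*2932 = (0*(-2))*2932 = 0*2932 = 0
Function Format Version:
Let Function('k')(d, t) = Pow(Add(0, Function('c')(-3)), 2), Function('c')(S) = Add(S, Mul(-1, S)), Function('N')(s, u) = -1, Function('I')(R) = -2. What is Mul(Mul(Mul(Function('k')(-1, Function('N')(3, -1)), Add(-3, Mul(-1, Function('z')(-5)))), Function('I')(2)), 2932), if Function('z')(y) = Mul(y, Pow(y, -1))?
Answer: 0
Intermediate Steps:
Function('c')(S) = 0
Function('z')(y) = 1
Function('k')(d, t) = 0 (Function('k')(d, t) = Pow(Add(0, 0), 2) = Pow(0, 2) = 0)
Mul(Mul(Mul(Function('k')(-1, Function('N')(3, -1)), Add(-3, Mul(-1, Function('z')(-5)))), Function('I')(2)), 2932) = Mul(Mul(Mul(0, Add(-3, Mul(-1, 1))), -2), 2932) = Mul(Mul(Mul(0, Add(-3, -1)), -2), 2932) = Mul(Mul(Mul(0, -4), -2), 2932) = Mul(Mul(0, -2), 2932) = Mul(0, 2932) = 0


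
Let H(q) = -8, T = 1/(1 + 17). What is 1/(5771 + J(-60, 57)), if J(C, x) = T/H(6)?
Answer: 144/831023 ≈ 0.00017328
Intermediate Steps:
T = 1/18 ≈ 0.055556
J(C, x) = -1/144 (J(C, x) = (1/18)/(-8) = (1/18)*(-⅛) = -1/144)
1/(5771 + J(-60, 57)) = 1/(5771 - 1/144) = 1/(831023/144) = 144/831023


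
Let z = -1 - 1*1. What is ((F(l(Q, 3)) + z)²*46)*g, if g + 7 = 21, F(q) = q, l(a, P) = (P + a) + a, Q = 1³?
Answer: 5796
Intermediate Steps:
Q = 1
l(a, P) = P + 2*a
z = -2 (z = -1 - 1 = -2)
g = 14 (g = -7 + 21 = 14)
((F(l(Q, 3)) + z)²*46)*g = (((3 + 2*1) - 2)²*46)*14 = (((3 + 2) - 2)²*46)*14 = ((5 - 2)²*46)*14 = (3²*46)*14 = (9*46)*14 = 414*14 = 5796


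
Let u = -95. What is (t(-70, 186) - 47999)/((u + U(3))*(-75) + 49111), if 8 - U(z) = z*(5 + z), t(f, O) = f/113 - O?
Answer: -5444975/6490268 ≈ -0.83894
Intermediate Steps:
t(f, O) = -O + f/113 (t(f, O) = f*(1/113) - O = f/113 - O = -O + f/113)
U(z) = 8 - z*(5 + z)
(t(-70, 186) - 47999)/((u + U(3))*(-75) + 49111) = ((-1*186 + (1/113)*(-70)) - 47999)/((-95 + (8 - 1*3**2 - 5*3))*(-75) + 49111) = ((-186 - 70/113) - 47999)/((-95 + (8 - 1*9 - 15))*(-75) + 49111) = (-21088/113 - 47999)/((-95 + (8 - 9 - 15))*(-75) + 49111) = -5444975/(113*((-95 - 16)*(-75) + 49111)) = -5444975/(113*(-111*(-75) + 49111)) = -5444975/(113*(8325 + 49111)) = -5444975/113/57436 = -5444975/113*1/57436 = -5444975/6490268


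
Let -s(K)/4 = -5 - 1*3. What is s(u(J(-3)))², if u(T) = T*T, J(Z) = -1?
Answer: 1024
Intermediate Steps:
u(T) = T²
s(K) = 32 (s(K) = -4*(-5 - 1*3) = -4*(-5 - 3) = -4*(-8) = 32)
s(u(J(-3)))² = 32² = 1024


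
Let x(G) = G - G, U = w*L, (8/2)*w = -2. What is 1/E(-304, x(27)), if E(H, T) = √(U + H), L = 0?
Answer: -I*√19/76 ≈ -0.057354*I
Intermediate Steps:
w = -½ (w = (¼)*(-2) = -½ ≈ -0.50000)
U = 0 (U = -½*0 = 0)
x(G) = 0
E(H, T) = √H (E(H, T) = √(0 + H) = √H)
1/E(-304, x(27)) = 1/(√(-304)) = 1/(4*I*√19) = -I*√19/76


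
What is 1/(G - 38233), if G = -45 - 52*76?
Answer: -1/42230 ≈ -2.3680e-5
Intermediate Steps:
G = -3997 (G = -45 - 3952 = -3997)
1/(G - 38233) = 1/(-3997 - 38233) = 1/(-42230) = -1/42230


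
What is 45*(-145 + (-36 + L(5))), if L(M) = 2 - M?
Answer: -8280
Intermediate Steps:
45*(-145 + (-36 + L(5))) = 45*(-145 + (-36 + (2 - 1*5))) = 45*(-145 + (-36 + (2 - 5))) = 45*(-145 + (-36 - 3)) = 45*(-145 - 39) = 45*(-184) = -8280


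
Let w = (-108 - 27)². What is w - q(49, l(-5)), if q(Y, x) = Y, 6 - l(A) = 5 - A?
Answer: 18176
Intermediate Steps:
l(A) = 1 + A (l(A) = 6 - (5 - A) = 6 + (-5 + A) = 1 + A)
w = 18225 (w = (-135)² = 18225)
w - q(49, l(-5)) = 18225 - 1*49 = 18225 - 49 = 18176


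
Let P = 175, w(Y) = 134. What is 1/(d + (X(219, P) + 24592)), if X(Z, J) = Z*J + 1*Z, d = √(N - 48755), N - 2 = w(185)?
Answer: 63136/3986203115 - I*√48619/3986203115 ≈ 1.5839e-5 - 5.5315e-8*I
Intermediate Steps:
N = 136 (N = 2 + 134 = 136)
d = I*√48619 (d = √(136 - 48755) = √(-48619) = I*√48619 ≈ 220.5*I)
X(Z, J) = Z + J*Z (X(Z, J) = J*Z + Z = Z + J*Z)
1/(d + (X(219, P) + 24592)) = 1/(I*√48619 + (219*(1 + 175) + 24592)) = 1/(I*√48619 + (219*176 + 24592)) = 1/(I*√48619 + (38544 + 24592)) = 1/(I*√48619 + 63136) = 1/(63136 + I*√48619)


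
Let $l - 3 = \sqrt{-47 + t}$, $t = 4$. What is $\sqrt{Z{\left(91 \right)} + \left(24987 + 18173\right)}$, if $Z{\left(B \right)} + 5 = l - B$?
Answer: $\sqrt{43067 + i \sqrt{43}} \approx 207.53 + 0.016 i$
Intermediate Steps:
$l = 3 + i \sqrt{43}$ ($l = 3 + \sqrt{-47 + 4} = 3 + \sqrt{-43} = 3 + i \sqrt{43} \approx 3.0 + 6.5574 i$)
$Z{\left(B \right)} = -2 - B + i \sqrt{43}$ ($Z{\left(B \right)} = -5 - \left(-3 + B - i \sqrt{43}\right) = -5 + \left(3 - B + i \sqrt{43}\right) = -2 - B + i \sqrt{43}$)
$\sqrt{Z{\left(91 \right)} + \left(24987 + 18173\right)} = \sqrt{\left(-2 - 91 + i \sqrt{43}\right) + \left(24987 + 18173\right)} = \sqrt{\left(-2 - 91 + i \sqrt{43}\right) + 43160} = \sqrt{\left(-93 + i \sqrt{43}\right) + 43160} = \sqrt{43067 + i \sqrt{43}}$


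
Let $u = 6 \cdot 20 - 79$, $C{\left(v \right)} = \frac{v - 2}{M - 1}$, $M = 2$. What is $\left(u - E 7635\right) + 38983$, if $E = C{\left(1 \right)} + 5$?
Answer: $8484$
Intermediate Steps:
$C{\left(v \right)} = -2 + v$ ($C{\left(v \right)} = \frac{v - 2}{2 - 1} = \frac{-2 + v}{1} = \left(-2 + v\right) 1 = -2 + v$)
$E = 4$ ($E = \left(-2 + 1\right) + 5 = -1 + 5 = 4$)
$u = 41$ ($u = 120 - 79 = 41$)
$\left(u - E 7635\right) + 38983 = \left(41 - 4 \cdot 7635\right) + 38983 = \left(41 - 30540\right) + 38983 = -30499 + 38983 = 8484$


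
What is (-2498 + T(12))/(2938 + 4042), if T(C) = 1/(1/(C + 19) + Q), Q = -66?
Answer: -5108441/14274100 ≈ -0.35788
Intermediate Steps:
T(C) = 1/(-66 + 1/(19 + C)) (T(C) = 1/(1/(C + 19) - 66) = 1/(1/(19 + C) - 66) = 1/(-66 + 1/(19 + C)))
(-2498 + T(12))/(2938 + 4042) = (-2498 + (19 + 12)/(-1253 - 66*12))/(2938 + 4042) = (-2498 + 31/(-1253 - 792))/6980 = (-2498 + 31/(-2045))*(1/6980) = (-2498 - 1/2045*31)*(1/6980) = (-2498 - 31/2045)*(1/6980) = -5108441/2045*1/6980 = -5108441/14274100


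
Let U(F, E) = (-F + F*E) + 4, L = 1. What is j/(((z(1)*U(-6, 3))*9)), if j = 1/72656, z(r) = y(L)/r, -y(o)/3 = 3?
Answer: 1/47081088 ≈ 2.1240e-8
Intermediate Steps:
y(o) = -9 (y(o) = -3*3 = -9)
U(F, E) = 4 - F + E*F (U(F, E) = (-F + E*F) + 4 = 4 - F + E*F)
z(r) = -9/r
j = 1/72656 ≈ 1.3763e-5
j/(((z(1)*U(-6, 3))*9)) = 1/(72656*((((-9/1)*(4 - 1*(-6) + 3*(-6)))*9))) = 1/(72656*((((-9*1)*(4 + 6 - 18))*9))) = 1/(72656*((-9*(-8)*9))) = 1/(72656*((72*9))) = (1/72656)/648 = (1/72656)*(1/648) = 1/47081088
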